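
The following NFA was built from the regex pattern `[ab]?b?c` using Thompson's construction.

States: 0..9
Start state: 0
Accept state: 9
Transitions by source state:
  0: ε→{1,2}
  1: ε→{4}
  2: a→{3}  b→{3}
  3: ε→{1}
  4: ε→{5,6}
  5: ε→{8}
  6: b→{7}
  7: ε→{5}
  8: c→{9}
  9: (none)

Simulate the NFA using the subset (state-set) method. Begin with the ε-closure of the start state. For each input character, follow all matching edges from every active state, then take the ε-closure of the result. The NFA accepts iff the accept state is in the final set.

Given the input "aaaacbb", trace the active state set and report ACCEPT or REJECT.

S₀ = ε-closure({0}) = {0,1,2,4,5,6,8}
'a' @ 1: {1,3,4,5,6,8}
'a' @ 2: {}  — no active states
rest 'aacbb' ignored (set empty)
final: {}; accept 9 not in set

Answer: REJECT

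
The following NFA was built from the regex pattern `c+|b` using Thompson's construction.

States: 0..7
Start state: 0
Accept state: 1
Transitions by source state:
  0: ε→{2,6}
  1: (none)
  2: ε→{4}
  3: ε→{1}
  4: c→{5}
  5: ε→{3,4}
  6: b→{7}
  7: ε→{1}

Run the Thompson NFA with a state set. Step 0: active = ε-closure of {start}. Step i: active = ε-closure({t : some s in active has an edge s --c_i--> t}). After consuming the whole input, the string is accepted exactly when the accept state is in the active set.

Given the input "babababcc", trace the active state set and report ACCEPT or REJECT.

Answer: REJECT

Trace:
initial (ε-close {0}): {0,2,4,6}
'b' @ 1: {1,7}  (accept∈set)
'a' @ 2: {}  — state set empty
rest 'bababcc' ignored (set empty)
after full input: {}  (accept=1 not in)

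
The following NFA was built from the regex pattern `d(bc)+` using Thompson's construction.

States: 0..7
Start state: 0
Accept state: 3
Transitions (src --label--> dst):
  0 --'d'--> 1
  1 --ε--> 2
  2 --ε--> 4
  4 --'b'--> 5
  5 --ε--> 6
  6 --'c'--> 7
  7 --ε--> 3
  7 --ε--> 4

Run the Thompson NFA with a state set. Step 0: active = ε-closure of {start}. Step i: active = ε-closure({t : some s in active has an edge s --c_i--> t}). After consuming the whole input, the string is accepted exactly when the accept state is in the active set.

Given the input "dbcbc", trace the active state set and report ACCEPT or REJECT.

start: ε-closure({0}) = {0}
'd' @ 1: {1,2,4}
'b' @ 2: {5,6}
'c' @ 3: {3,4,7}  [accepting]
'b' @ 4: {5,6}
'c' @ 5: {3,4,7}  [accepting]
after full input: {3,4,7}  (accept=3 in)

Answer: ACCEPT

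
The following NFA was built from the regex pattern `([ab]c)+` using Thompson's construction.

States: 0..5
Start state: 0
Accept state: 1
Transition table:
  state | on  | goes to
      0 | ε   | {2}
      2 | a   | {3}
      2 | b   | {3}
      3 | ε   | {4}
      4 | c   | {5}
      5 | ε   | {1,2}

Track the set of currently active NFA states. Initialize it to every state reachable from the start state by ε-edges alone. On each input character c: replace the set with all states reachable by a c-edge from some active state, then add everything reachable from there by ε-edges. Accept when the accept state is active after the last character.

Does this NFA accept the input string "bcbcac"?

Answer: ACCEPT

Derivation:
initial (ε-close {0}): {0,2}
'b' @ 1: {3,4}
'c' @ 2: {1,2,5}  ✓accept
'b' @ 3: {3,4}
'c' @ 4: {1,2,5}  ✓accept
'a' @ 5: {3,4}
'c' @ 6: {1,2,5}  ✓accept
after full input: {1,2,5}  (accept=1 in)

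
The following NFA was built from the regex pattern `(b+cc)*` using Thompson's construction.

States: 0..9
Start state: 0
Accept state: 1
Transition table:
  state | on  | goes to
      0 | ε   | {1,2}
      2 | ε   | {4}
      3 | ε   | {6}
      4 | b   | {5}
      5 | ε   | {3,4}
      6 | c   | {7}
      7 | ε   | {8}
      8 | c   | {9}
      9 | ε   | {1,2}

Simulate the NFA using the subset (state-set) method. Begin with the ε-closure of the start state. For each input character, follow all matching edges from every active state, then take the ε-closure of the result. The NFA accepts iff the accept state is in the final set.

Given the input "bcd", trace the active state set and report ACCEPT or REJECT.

Answer: REJECT

Derivation:
start: ε-closure({0}) = {0,1,2,4}
'b' @ 1: {3,4,5,6}
'c' @ 2: {7,8}
'd' @ 3: {}  — dead — no transitions
final: {}; accept 1 not in set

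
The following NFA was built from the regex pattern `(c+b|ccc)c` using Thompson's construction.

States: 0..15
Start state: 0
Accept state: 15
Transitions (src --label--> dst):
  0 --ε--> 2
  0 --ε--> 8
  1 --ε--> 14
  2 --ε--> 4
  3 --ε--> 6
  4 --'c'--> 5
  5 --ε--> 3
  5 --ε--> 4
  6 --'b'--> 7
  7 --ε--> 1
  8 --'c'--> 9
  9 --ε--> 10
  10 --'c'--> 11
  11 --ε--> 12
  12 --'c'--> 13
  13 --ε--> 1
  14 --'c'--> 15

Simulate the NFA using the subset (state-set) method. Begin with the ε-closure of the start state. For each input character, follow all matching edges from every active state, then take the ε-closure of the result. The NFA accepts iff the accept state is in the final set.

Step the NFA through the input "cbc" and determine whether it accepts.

Answer: ACCEPT

Trace:
S₀ = ε-closure({0}) = {0,2,4,8}
'c' @ 1: {3,4,5,6,9,10}
'b' @ 2: {1,7,14}
'c' @ 3: {15}  (accept∈set)
final: {15}; accept 15 in set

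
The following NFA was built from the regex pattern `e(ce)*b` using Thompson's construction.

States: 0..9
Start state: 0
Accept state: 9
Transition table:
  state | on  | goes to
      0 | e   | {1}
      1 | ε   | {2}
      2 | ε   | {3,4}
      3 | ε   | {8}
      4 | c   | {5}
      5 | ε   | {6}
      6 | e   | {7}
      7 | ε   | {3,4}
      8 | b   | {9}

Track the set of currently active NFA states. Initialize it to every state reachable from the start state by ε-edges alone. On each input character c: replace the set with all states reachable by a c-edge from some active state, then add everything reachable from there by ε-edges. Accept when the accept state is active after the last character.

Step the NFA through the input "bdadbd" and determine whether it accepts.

S₀ = ε-closure({0}) = {0}
'b' @ 1: {}  — dead — no transitions
rest 'dadbd' ignored (set empty)
end set {} — state 9 not in

Answer: REJECT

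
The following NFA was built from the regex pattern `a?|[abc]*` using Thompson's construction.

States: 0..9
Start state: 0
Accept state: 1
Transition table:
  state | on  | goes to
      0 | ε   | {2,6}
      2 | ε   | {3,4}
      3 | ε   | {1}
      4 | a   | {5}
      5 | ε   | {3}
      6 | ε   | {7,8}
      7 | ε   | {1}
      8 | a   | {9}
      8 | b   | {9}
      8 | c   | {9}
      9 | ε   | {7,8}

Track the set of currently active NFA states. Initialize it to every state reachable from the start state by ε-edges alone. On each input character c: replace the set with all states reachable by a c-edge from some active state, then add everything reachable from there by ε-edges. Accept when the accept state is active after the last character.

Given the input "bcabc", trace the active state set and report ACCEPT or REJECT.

S₀ = ε-closure({0}) = {0,1,2,3,4,6,7,8}
'b' @ 1: {1,7,8,9}  (accept∈set)
'c' @ 2: {1,7,8,9}  (accept∈set)
'a' @ 3: {1,7,8,9}  (accept∈set)
'b' @ 4: {1,7,8,9}  (accept∈set)
'c' @ 5: {1,7,8,9}  (accept∈set)
after full input: {1,7,8,9}  (accept=1 in)

Answer: ACCEPT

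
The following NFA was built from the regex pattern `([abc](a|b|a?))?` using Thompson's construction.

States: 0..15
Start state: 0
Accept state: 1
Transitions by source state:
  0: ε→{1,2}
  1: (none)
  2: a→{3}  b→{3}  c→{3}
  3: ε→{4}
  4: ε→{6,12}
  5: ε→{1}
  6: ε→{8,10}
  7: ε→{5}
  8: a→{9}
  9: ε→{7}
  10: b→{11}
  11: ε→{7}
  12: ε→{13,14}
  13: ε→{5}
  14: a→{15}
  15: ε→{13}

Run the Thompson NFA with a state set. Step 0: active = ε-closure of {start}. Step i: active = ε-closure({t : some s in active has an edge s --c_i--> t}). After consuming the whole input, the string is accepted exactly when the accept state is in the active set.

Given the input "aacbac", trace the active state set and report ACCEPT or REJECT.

initial (ε-close {0}): {0,1,2}
'a' @ 1: {1,3,4,5,6,8,10,12,13,14}  ✓accept
'a' @ 2: {1,5,7,9,13,15}  ✓accept
'c' @ 3: {}  — no active states
rest 'bac' ignored (set empty)
after full input: {}  (accept=1 not in)

Answer: REJECT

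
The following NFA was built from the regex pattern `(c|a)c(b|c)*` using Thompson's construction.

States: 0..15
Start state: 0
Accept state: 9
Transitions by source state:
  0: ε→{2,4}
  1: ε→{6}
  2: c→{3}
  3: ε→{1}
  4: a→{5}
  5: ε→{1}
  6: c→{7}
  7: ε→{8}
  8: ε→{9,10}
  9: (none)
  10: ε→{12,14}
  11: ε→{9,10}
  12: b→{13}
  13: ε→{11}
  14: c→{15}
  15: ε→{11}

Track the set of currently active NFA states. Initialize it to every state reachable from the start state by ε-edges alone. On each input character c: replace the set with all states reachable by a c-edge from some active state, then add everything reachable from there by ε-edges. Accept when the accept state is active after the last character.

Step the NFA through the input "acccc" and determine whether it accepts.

initial (ε-close {0}): {0,2,4}
'a' @ 1: {1,5,6}
'c' @ 2: {7,8,9,10,12,14}  [accepting]
'c' @ 3: {9,10,11,12,14,15}  [accepting]
'c' @ 4: {9,10,11,12,14,15}  [accepting]
'c' @ 5: {9,10,11,12,14,15}  [accepting]
final: {9,10,11,12,14,15}; accept 9 in set

Answer: ACCEPT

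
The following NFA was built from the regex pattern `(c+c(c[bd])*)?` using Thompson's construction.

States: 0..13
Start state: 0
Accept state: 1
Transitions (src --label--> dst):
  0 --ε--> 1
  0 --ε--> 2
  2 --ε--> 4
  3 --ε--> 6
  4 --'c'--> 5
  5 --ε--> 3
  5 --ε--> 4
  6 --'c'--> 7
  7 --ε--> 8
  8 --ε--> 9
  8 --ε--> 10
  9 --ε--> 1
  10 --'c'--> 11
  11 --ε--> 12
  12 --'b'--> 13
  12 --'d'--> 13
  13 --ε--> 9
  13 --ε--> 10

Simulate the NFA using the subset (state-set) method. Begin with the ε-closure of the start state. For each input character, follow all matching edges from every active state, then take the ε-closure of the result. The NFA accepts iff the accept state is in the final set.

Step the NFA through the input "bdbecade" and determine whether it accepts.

initial (ε-close {0}): {0,1,2,4}
'b' @ 1: {}  — state set empty
rest 'dbecade' ignored (set empty)
end set {} — state 1 not in

Answer: REJECT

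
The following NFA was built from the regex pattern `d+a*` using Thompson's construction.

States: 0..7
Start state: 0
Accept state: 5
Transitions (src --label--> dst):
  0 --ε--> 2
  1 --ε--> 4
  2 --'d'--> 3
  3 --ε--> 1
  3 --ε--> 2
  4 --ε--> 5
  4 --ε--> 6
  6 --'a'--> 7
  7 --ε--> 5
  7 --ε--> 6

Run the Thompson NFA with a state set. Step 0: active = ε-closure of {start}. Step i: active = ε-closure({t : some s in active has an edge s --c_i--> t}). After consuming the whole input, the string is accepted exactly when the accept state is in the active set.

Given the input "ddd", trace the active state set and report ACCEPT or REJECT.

Answer: ACCEPT

Derivation:
start: ε-closure({0}) = {0,2}
'd' @ 1: {1,2,3,4,5,6}  [accepting]
'd' @ 2: {1,2,3,4,5,6}  [accepting]
'd' @ 3: {1,2,3,4,5,6}  [accepting]
final: {1,2,3,4,5,6}; accept 5 in set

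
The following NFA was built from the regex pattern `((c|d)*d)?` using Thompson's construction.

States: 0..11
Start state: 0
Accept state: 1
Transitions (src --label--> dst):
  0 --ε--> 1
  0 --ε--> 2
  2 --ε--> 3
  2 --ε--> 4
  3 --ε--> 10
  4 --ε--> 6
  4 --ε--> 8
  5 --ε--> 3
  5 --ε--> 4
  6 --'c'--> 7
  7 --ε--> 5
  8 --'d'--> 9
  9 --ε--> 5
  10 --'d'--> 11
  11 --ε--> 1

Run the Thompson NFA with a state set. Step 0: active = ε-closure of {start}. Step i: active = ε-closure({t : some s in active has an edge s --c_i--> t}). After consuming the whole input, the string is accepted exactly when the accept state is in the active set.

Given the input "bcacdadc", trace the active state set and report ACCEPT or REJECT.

Answer: REJECT

Steps:
start: ε-closure({0}) = {0,1,2,3,4,6,8,10}
'b' @ 1: {}  — dead — no transitions
rest 'cacdadc' ignored (set empty)
end set {} — state 1 not in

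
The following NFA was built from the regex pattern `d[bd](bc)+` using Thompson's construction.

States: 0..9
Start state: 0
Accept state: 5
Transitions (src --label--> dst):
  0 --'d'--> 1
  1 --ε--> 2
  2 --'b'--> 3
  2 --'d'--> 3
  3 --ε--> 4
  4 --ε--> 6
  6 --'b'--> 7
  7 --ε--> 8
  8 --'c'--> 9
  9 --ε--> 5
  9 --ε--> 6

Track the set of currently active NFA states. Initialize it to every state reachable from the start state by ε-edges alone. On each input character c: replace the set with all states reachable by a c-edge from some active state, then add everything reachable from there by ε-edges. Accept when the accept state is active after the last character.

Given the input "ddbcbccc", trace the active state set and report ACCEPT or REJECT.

Answer: REJECT

Steps:
start: ε-closure({0}) = {0}
'd' @ 1: {1,2}
'd' @ 2: {3,4,6}
'b' @ 3: {7,8}
'c' @ 4: {5,6,9}  ✓accept
'b' @ 5: {7,8}
'c' @ 6: {5,6,9}  ✓accept
'c' @ 7: {}  — dead — no transitions
rest 'c' ignored (set empty)
end set {} — state 5 not in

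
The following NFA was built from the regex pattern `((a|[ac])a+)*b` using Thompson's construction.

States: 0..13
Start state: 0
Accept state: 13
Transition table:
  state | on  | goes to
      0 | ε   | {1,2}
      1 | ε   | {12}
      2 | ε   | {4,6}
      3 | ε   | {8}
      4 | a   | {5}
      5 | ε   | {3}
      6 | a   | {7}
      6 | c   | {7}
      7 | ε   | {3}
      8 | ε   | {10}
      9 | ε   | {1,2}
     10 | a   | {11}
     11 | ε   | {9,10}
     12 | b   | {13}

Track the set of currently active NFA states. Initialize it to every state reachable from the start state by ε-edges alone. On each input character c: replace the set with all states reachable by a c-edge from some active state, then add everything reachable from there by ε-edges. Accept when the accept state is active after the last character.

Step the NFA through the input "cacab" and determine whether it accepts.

S₀ = ε-closure({0}) = {0,1,2,4,6,12}
'c' @ 1: {3,7,8,10}
'a' @ 2: {1,2,4,6,9,10,11,12}
'c' @ 3: {3,7,8,10}
'a' @ 4: {1,2,4,6,9,10,11,12}
'b' @ 5: {13}  ✓accept
final: {13}; accept 13 in set

Answer: ACCEPT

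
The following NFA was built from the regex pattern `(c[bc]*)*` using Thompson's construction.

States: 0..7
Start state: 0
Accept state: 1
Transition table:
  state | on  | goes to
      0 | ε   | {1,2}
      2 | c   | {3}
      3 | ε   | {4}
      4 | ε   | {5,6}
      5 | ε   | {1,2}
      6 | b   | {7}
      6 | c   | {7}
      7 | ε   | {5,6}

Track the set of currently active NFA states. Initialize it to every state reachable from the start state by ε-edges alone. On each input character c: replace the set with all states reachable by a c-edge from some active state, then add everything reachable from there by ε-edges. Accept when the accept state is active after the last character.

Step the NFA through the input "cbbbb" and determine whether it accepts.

Answer: ACCEPT

Derivation:
S₀ = ε-closure({0}) = {0,1,2}
'c' @ 1: {1,2,3,4,5,6}  (accept∈set)
'b' @ 2: {1,2,5,6,7}  (accept∈set)
'b' @ 3: {1,2,5,6,7}  (accept∈set)
'b' @ 4: {1,2,5,6,7}  (accept∈set)
'b' @ 5: {1,2,5,6,7}  (accept∈set)
final: {1,2,5,6,7}; accept 1 in set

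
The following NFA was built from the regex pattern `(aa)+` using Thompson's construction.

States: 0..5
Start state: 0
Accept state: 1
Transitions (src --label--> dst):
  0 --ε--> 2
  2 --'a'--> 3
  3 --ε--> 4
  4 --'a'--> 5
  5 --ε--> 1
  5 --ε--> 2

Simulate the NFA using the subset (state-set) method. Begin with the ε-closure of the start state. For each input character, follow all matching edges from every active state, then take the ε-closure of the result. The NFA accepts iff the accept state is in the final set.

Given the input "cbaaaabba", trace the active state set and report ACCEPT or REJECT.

Answer: REJECT

Derivation:
initial (ε-close {0}): {0,2}
'c' @ 1: {}  — dead — no transitions
rest 'baaaabba' ignored (set empty)
end set {} — state 1 not in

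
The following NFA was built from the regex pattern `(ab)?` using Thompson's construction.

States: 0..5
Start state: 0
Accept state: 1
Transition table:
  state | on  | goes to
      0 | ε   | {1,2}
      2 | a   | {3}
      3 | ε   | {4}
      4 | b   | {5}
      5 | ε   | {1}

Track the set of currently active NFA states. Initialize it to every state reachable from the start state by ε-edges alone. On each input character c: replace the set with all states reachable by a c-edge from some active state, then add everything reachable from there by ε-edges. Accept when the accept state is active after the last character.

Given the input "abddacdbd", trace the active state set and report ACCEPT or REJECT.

Answer: REJECT

Steps:
initial (ε-close {0}): {0,1,2}
'a' @ 1: {3,4}
'b' @ 2: {1,5}  (accept∈set)
'd' @ 3: {}  — dead — no transitions
rest 'dacdbd' ignored (set empty)
after full input: {}  (accept=1 not in)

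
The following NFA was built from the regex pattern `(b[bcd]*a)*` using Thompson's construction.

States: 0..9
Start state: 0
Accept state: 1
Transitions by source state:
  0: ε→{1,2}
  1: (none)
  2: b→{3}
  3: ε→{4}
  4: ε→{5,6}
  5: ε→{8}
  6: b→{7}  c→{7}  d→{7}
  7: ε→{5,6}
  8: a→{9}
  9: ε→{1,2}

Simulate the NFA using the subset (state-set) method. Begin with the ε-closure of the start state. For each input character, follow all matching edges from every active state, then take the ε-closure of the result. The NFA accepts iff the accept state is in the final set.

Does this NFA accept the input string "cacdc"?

Answer: REJECT

Trace:
initial (ε-close {0}): {0,1,2}
'c' @ 1: {}  — state set empty
rest 'acdc' ignored (set empty)
final: {}; accept 1 not in set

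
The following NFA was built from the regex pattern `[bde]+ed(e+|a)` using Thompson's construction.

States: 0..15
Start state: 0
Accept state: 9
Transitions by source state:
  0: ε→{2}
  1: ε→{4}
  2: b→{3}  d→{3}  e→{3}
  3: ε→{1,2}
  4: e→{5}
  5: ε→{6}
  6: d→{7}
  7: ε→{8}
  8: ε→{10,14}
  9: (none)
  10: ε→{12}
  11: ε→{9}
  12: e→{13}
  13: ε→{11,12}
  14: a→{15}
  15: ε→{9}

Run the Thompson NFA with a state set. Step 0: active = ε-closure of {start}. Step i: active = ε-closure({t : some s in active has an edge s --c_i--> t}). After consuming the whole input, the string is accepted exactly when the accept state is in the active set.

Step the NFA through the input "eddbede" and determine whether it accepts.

start: ε-closure({0}) = {0,2}
'e' @ 1: {1,2,3,4}
'd' @ 2: {1,2,3,4}
'd' @ 3: {1,2,3,4}
'b' @ 4: {1,2,3,4}
'e' @ 5: {1,2,3,4,5,6}
'd' @ 6: {1,2,3,4,7,8,10,12,14}
'e' @ 7: {1,2,3,4,5,6,9,11,12,13}  ✓accept
final: {1,2,3,4,5,6,9,11,12,13}; accept 9 in set

Answer: ACCEPT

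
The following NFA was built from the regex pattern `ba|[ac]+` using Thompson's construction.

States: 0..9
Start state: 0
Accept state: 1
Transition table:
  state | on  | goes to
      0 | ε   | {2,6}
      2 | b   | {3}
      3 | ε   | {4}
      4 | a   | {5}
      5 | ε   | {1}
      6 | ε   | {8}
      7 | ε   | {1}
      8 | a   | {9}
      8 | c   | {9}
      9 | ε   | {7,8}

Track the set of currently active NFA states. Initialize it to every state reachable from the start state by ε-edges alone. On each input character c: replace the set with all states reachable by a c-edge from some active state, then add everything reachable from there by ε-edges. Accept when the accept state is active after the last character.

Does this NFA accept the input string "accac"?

start: ε-closure({0}) = {0,2,6,8}
'a' @ 1: {1,7,8,9}  [accepting]
'c' @ 2: {1,7,8,9}  [accepting]
'c' @ 3: {1,7,8,9}  [accepting]
'a' @ 4: {1,7,8,9}  [accepting]
'c' @ 5: {1,7,8,9}  [accepting]
final: {1,7,8,9}; accept 1 in set

Answer: ACCEPT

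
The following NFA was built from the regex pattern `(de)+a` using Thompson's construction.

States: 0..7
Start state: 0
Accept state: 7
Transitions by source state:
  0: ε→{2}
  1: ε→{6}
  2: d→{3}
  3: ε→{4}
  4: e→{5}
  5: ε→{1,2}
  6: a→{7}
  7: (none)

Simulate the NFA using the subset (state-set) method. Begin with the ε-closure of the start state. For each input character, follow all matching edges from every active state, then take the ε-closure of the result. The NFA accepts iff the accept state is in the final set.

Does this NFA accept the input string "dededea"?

initial (ε-close {0}): {0,2}
'd' @ 1: {3,4}
'e' @ 2: {1,2,5,6}
'd' @ 3: {3,4}
'e' @ 4: {1,2,5,6}
'd' @ 5: {3,4}
'e' @ 6: {1,2,5,6}
'a' @ 7: {7}  (accept∈set)
end set {7} — state 7 in

Answer: ACCEPT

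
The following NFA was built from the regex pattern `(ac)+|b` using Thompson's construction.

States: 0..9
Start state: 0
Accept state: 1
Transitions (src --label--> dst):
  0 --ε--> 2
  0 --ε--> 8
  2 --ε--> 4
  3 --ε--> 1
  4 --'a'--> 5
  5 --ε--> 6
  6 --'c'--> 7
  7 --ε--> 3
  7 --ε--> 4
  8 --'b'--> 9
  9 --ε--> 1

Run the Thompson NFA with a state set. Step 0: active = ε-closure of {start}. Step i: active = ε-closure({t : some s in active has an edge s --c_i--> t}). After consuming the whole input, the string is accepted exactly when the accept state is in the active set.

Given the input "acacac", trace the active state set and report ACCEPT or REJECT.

S₀ = ε-closure({0}) = {0,2,4,8}
'a' @ 1: {5,6}
'c' @ 2: {1,3,4,7}  ✓accept
'a' @ 3: {5,6}
'c' @ 4: {1,3,4,7}  ✓accept
'a' @ 5: {5,6}
'c' @ 6: {1,3,4,7}  ✓accept
after full input: {1,3,4,7}  (accept=1 in)

Answer: ACCEPT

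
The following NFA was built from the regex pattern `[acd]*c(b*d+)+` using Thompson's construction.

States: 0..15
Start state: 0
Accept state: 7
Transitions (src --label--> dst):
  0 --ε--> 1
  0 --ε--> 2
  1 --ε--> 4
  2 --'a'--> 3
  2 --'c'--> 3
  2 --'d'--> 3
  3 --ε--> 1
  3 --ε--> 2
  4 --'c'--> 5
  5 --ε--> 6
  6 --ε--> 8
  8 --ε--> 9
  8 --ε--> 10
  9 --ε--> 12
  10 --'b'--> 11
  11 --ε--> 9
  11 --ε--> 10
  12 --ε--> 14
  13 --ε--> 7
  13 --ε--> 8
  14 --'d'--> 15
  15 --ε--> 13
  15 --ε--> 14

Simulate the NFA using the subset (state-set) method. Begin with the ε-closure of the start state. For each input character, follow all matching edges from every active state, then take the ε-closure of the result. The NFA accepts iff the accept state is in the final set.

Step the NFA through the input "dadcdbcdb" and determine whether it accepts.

initial (ε-close {0}): {0,1,2,4}
'd' @ 1: {1,2,3,4}
'a' @ 2: {1,2,3,4}
'd' @ 3: {1,2,3,4}
'c' @ 4: {1,2,3,4,5,6,8,9,10,12,14}
'd' @ 5: {1,2,3,4,7,8,9,10,12,13,14,15}  ✓accept
'b' @ 6: {9,10,11,12,14}
'c' @ 7: {}  — dead — no transitions
rest 'db' ignored (set empty)
final: {}; accept 7 not in set

Answer: REJECT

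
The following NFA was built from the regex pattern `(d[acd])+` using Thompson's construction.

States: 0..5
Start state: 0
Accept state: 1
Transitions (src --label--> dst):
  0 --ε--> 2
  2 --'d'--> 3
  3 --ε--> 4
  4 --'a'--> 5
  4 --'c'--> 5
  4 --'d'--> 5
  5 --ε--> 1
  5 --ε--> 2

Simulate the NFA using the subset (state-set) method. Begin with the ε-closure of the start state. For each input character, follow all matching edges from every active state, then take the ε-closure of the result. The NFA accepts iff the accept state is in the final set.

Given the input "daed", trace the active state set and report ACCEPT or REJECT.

S₀ = ε-closure({0}) = {0,2}
'd' @ 1: {3,4}
'a' @ 2: {1,2,5}  ✓accept
'e' @ 3: {}  — state set empty
rest 'd' ignored (set empty)
after full input: {}  (accept=1 not in)

Answer: REJECT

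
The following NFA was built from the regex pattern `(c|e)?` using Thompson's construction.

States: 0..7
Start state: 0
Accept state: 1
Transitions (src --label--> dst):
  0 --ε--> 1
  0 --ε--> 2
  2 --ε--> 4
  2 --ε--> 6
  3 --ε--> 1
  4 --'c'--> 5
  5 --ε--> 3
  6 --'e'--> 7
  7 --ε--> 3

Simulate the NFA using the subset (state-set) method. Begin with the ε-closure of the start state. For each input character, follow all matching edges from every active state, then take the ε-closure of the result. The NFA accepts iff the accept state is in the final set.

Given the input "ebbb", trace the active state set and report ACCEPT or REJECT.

Answer: REJECT

Steps:
start: ε-closure({0}) = {0,1,2,4,6}
'e' @ 1: {1,3,7}  ✓accept
'b' @ 2: {}  — dead — no transitions
rest 'bb' ignored (set empty)
end set {} — state 1 not in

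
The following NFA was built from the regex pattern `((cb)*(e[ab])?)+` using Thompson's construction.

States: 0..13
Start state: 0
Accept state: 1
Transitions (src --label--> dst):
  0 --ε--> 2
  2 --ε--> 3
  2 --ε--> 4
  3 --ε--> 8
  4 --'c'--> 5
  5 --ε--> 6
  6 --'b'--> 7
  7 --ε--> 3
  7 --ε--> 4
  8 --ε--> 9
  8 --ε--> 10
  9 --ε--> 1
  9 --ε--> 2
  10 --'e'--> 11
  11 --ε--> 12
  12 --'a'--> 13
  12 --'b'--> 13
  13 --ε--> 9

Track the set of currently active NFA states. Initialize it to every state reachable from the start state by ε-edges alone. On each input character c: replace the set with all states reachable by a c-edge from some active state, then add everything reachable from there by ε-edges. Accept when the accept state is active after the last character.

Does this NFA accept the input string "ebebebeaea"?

S₀ = ε-closure({0}) = {0,1,2,3,4,8,9,10}
'e' @ 1: {11,12}
'b' @ 2: {1,2,3,4,8,9,10,13}  [accepting]
'e' @ 3: {11,12}
'b' @ 4: {1,2,3,4,8,9,10,13}  [accepting]
'e' @ 5: {11,12}
'b' @ 6: {1,2,3,4,8,9,10,13}  [accepting]
'e' @ 7: {11,12}
'a' @ 8: {1,2,3,4,8,9,10,13}  [accepting]
'e' @ 9: {11,12}
'a' @ 10: {1,2,3,4,8,9,10,13}  [accepting]
final: {1,2,3,4,8,9,10,13}; accept 1 in set

Answer: ACCEPT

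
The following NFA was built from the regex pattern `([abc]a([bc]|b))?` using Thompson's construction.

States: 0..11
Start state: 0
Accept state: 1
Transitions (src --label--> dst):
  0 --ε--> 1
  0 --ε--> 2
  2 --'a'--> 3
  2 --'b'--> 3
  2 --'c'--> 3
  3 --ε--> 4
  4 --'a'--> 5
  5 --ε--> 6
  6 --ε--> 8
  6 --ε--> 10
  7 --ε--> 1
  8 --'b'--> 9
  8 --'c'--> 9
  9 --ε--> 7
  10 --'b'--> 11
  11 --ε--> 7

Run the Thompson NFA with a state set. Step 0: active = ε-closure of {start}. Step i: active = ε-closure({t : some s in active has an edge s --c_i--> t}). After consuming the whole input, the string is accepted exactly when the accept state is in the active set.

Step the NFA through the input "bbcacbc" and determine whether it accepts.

initial (ε-close {0}): {0,1,2}
'b' @ 1: {3,4}
'b' @ 2: {}  — dead — no transitions
rest 'cacbc' ignored (set empty)
end set {} — state 1 not in

Answer: REJECT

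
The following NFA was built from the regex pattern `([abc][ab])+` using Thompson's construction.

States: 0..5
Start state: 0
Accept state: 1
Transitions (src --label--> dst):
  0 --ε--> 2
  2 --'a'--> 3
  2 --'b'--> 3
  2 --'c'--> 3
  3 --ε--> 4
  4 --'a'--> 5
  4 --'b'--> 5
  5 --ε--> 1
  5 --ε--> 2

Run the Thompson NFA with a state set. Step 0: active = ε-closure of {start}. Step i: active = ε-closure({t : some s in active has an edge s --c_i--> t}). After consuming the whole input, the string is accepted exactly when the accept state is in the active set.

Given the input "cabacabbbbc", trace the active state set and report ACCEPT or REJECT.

Answer: REJECT

Trace:
initial (ε-close {0}): {0,2}
'c' @ 1: {3,4}
'a' @ 2: {1,2,5}  [accepting]
'b' @ 3: {3,4}
'a' @ 4: {1,2,5}  [accepting]
'c' @ 5: {3,4}
'a' @ 6: {1,2,5}  [accepting]
'b' @ 7: {3,4}
'b' @ 8: {1,2,5}  [accepting]
'b' @ 9: {3,4}
'b' @ 10: {1,2,5}  [accepting]
'c' @ 11: {3,4}
after full input: {3,4}  (accept=1 not in)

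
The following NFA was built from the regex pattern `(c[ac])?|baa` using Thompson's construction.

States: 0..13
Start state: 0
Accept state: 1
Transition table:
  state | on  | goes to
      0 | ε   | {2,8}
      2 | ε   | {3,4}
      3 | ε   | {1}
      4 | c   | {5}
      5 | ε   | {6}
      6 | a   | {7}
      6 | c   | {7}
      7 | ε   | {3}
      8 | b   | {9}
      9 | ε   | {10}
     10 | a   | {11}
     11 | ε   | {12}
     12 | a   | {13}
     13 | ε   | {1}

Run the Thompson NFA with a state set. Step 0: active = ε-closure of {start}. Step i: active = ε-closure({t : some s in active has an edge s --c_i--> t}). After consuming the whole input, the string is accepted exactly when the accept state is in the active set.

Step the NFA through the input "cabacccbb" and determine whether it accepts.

Answer: REJECT

Trace:
S₀ = ε-closure({0}) = {0,1,2,3,4,8}
'c' @ 1: {5,6}
'a' @ 2: {1,3,7}  (accept∈set)
'b' @ 3: {}  — state set empty
rest 'acccbb' ignored (set empty)
end set {} — state 1 not in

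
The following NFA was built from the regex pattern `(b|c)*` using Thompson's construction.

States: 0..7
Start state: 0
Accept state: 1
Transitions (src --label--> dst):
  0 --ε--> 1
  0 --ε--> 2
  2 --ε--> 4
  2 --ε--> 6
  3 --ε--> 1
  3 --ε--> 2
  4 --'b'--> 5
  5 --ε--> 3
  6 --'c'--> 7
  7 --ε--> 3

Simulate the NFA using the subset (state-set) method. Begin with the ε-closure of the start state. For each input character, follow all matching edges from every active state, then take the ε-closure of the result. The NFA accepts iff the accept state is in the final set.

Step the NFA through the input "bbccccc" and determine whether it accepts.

Answer: ACCEPT

Derivation:
S₀ = ε-closure({0}) = {0,1,2,4,6}
'b' @ 1: {1,2,3,4,5,6}  ✓accept
'b' @ 2: {1,2,3,4,5,6}  ✓accept
'c' @ 3: {1,2,3,4,6,7}  ✓accept
'c' @ 4: {1,2,3,4,6,7}  ✓accept
'c' @ 5: {1,2,3,4,6,7}  ✓accept
'c' @ 6: {1,2,3,4,6,7}  ✓accept
'c' @ 7: {1,2,3,4,6,7}  ✓accept
final: {1,2,3,4,6,7}; accept 1 in set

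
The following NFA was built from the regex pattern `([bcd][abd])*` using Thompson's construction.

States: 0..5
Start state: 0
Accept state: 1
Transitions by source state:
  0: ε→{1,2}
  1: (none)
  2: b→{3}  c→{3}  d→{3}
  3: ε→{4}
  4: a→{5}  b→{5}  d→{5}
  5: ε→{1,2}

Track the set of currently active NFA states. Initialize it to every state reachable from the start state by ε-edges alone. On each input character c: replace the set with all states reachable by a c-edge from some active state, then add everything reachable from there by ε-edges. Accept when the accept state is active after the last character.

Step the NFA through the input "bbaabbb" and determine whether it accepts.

Answer: REJECT

Derivation:
initial (ε-close {0}): {0,1,2}
'b' @ 1: {3,4}
'b' @ 2: {1,2,5}  ✓accept
'a' @ 3: {}  — state set empty
rest 'abbb' ignored (set empty)
final: {}; accept 1 not in set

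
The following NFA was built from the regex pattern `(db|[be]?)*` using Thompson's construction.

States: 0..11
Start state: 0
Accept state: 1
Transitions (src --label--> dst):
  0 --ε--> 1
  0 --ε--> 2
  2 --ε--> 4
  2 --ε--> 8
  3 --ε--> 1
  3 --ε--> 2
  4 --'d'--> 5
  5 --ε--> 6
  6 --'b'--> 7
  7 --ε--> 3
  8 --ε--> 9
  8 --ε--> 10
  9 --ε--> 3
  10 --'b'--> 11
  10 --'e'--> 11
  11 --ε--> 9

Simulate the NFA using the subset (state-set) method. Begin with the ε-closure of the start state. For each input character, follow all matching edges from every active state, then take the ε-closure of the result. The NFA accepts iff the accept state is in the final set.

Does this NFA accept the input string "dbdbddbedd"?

Answer: REJECT

Trace:
start: ε-closure({0}) = {0,1,2,3,4,8,9,10}
'd' @ 1: {5,6}
'b' @ 2: {1,2,3,4,7,8,9,10}  (accept∈set)
'd' @ 3: {5,6}
'b' @ 4: {1,2,3,4,7,8,9,10}  (accept∈set)
'd' @ 5: {5,6}
'd' @ 6: {}  — state set empty
rest 'bedd' ignored (set empty)
after full input: {}  (accept=1 not in)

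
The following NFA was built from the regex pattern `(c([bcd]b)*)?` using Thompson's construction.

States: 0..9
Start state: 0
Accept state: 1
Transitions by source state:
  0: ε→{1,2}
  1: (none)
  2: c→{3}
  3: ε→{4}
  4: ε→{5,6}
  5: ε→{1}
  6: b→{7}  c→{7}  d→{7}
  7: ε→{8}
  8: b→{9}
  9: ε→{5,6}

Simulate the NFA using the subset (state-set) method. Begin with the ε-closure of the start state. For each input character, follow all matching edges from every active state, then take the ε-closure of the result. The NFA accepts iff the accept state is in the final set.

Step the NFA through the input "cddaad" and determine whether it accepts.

Answer: REJECT

Derivation:
start: ε-closure({0}) = {0,1,2}
'c' @ 1: {1,3,4,5,6}  [accepting]
'd' @ 2: {7,8}
'd' @ 3: {}  — state set empty
rest 'aad' ignored (set empty)
after full input: {}  (accept=1 not in)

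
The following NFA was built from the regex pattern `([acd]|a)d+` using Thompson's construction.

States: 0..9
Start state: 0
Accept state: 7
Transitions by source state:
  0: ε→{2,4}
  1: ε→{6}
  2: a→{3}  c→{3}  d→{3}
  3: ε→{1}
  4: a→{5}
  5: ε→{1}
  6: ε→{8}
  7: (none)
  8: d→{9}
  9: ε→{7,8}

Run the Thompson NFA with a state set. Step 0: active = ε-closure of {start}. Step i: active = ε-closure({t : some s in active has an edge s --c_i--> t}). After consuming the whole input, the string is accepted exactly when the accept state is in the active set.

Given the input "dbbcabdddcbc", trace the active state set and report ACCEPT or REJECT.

initial (ε-close {0}): {0,2,4}
'd' @ 1: {1,3,6,8}
'b' @ 2: {}  — dead — no transitions
rest 'bcabdddcbc' ignored (set empty)
end set {} — state 7 not in

Answer: REJECT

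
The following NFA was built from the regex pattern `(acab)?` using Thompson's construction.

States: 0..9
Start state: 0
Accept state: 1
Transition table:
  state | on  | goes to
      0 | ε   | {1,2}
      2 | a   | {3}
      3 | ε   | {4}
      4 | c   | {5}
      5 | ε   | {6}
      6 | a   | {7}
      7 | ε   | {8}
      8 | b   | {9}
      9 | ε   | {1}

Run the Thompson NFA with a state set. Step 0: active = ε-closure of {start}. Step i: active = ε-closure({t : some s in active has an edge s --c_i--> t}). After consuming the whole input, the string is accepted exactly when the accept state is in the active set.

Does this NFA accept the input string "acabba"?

Answer: REJECT

Derivation:
start: ε-closure({0}) = {0,1,2}
'a' @ 1: {3,4}
'c' @ 2: {5,6}
'a' @ 3: {7,8}
'b' @ 4: {1,9}  ✓accept
'b' @ 5: {}  — state set empty
rest 'a' ignored (set empty)
after full input: {}  (accept=1 not in)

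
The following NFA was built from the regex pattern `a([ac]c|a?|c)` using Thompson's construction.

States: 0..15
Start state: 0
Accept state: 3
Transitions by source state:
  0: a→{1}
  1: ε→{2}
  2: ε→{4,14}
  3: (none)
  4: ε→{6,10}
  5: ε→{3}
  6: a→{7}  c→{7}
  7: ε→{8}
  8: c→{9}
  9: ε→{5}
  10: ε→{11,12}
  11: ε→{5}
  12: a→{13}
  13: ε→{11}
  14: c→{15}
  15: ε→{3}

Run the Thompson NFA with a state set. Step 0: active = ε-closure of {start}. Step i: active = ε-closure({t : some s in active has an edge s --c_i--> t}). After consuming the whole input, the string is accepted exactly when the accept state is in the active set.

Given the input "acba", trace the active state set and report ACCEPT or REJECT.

S₀ = ε-closure({0}) = {0}
'a' @ 1: {1,2,3,4,5,6,10,11,12,14}  ✓accept
'c' @ 2: {3,7,8,15}  ✓accept
'b' @ 3: {}  — dead — no transitions
rest 'a' ignored (set empty)
after full input: {}  (accept=3 not in)

Answer: REJECT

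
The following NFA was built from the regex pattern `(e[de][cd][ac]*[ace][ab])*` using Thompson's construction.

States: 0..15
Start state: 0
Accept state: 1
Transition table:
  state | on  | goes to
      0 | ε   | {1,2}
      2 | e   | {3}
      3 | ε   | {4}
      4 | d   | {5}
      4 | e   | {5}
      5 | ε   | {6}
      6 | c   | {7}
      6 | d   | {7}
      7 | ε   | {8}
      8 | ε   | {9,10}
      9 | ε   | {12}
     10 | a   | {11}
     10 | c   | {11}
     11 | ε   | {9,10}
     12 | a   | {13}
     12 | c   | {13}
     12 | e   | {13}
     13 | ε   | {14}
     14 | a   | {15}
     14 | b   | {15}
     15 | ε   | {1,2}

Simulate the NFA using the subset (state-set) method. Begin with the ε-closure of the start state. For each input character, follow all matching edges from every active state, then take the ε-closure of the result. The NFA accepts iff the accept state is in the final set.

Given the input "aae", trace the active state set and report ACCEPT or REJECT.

S₀ = ε-closure({0}) = {0,1,2}
'a' @ 1: {}  — no active states
rest 'ae' ignored (set empty)
end set {} — state 1 not in

Answer: REJECT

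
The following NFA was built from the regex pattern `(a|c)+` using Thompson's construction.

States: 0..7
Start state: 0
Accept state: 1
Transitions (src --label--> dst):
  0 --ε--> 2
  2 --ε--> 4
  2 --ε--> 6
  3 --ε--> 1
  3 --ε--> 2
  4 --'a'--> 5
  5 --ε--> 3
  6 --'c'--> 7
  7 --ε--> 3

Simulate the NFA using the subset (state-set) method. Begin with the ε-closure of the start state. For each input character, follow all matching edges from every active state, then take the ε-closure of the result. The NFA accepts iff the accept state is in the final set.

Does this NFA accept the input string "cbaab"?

Answer: REJECT

Trace:
start: ε-closure({0}) = {0,2,4,6}
'c' @ 1: {1,2,3,4,6,7}  (accept∈set)
'b' @ 2: {}  — no active states
rest 'aab' ignored (set empty)
end set {} — state 1 not in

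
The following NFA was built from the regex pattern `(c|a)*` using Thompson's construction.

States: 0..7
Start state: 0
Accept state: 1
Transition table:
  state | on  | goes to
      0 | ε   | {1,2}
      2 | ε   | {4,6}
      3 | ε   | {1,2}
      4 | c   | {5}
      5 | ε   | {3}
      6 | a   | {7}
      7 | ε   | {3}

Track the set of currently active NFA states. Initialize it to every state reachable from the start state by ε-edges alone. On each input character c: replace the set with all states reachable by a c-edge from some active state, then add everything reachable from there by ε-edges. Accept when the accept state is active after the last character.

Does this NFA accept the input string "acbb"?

Answer: REJECT

Trace:
S₀ = ε-closure({0}) = {0,1,2,4,6}
'a' @ 1: {1,2,3,4,6,7}  [accepting]
'c' @ 2: {1,2,3,4,5,6}  [accepting]
'b' @ 3: {}  — state set empty
rest 'b' ignored (set empty)
final: {}; accept 1 not in set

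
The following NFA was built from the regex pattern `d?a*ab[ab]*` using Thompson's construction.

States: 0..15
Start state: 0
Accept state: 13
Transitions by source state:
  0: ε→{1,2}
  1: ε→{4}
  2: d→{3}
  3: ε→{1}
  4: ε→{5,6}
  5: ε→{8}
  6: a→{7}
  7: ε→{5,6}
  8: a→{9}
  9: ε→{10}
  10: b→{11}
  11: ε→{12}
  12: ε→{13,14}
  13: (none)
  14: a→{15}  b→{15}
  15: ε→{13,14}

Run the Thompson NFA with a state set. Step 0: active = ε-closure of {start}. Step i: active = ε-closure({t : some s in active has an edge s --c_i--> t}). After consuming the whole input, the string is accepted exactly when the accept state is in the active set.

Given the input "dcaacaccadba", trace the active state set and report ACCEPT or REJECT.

initial (ε-close {0}): {0,1,2,4,5,6,8}
'd' @ 1: {1,3,4,5,6,8}
'c' @ 2: {}  — no active states
rest 'aacaccadba' ignored (set empty)
after full input: {}  (accept=13 not in)

Answer: REJECT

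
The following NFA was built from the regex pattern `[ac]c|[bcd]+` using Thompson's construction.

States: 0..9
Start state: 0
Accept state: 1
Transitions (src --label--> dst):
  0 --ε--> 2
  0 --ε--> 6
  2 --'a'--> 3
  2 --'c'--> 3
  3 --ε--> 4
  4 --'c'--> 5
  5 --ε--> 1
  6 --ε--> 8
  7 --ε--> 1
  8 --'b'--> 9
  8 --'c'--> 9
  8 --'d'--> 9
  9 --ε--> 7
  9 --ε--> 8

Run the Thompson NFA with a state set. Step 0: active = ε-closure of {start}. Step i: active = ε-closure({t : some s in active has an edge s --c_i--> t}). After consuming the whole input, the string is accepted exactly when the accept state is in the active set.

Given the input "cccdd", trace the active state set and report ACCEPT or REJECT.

S₀ = ε-closure({0}) = {0,2,6,8}
'c' @ 1: {1,3,4,7,8,9}  [accepting]
'c' @ 2: {1,5,7,8,9}  [accepting]
'c' @ 3: {1,7,8,9}  [accepting]
'd' @ 4: {1,7,8,9}  [accepting]
'd' @ 5: {1,7,8,9}  [accepting]
end set {1,7,8,9} — state 1 in

Answer: ACCEPT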